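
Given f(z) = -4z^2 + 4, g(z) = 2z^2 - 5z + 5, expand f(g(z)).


Substitute g(z) into f:
f(g(z)) = -4*(2z^2 - 5z + 5)^2 + 4
(2z^2 - 5z + 5)^2 = 4z^4 - 20z^3 + 45z^2 - 50z + 25
Expand and combine: -16z^4 + 80z^3 - 180z^2 + 200z - 96


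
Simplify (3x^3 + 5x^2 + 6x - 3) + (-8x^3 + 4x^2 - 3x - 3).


Align terms by degree and add:
  3x^3 + 5x^2 + 6x - 3
  -8x^3 + 4x^2 - 3x - 3
= -5x^3 + 9x^2 + 3x - 6


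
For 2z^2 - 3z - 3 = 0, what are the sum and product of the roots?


For az^2+bz+c=0: sum = -b/a, product = c/a.
a=2, b=-3, c=-3
Sum = -(-3)/2 = 3/2
Product = (-3)/2 = -3/2


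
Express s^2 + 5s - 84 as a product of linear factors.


Roots satisfy r1 + r2 = -b/a = -5 and r1*r2 = c/a = -84.
So r1 = 7, r2 = -12.
s^2 + 5s - 84 = (s - r1)(s - r2) = (s - 7)(s + 12)


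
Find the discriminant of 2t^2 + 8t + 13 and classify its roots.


D = b^2 - 4ac = (8)^2 - 4(2)(13) = 64 - 104 = -40
Since D < 0: two complex conjugate roots (no real roots)


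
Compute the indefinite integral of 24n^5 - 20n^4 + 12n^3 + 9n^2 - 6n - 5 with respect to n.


Reverse power rule on each term:
  ∫ 24n^5 dn = 4n^6
  ∫ -20n^4 dn = -4n^5
  ∫ 12n^3 dn = 3n^4
  ∫ 9n^2 dn = 3n^3
  ∫ -6n dn = -3n^2
  ∫ -5 dn = -5n
F(n) = 4n^6 - 4n^5 + 3n^4 + 3n^3 - 3n^2 - 5n + C


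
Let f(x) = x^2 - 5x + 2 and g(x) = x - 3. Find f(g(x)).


Substitute g(x) into f:
f(g(x)) = 1*(x - 3)^2 + (-5)*(x - 3) + 2
(x - 3)^2 = x^2 - 6x + 9
Expand and combine: x^2 - 11x + 26


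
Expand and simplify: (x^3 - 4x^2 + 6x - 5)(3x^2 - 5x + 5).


Distribute each term of the first polynomial:
  (x^3)(3x^2 - 5x + 5) = 3x^5 - 5x^4 + 5x^3
  (-4x^2)(3x^2 - 5x + 5) = -12x^4 + 20x^3 - 20x^2
  (6x)(3x^2 - 5x + 5) = 18x^3 - 30x^2 + 30x
  (-5)(3x^2 - 5x + 5) = -15x^2 + 25x - 25
Sum: 3x^5 - 17x^4 + 43x^3 - 65x^2 + 55x - 25


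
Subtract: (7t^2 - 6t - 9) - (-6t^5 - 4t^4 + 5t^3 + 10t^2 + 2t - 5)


Distribute the minus sign:
  (7t^2 - 6t - 9)
- (-6t^5 - 4t^4 + 5t^3 + 10t^2 + 2t - 5)
Negate second polynomial: 6t^5 + 4t^4 - 5t^3 - 10t^2 - 2t + 5
Add: 6t^5 + 4t^4 - 5t^3 - 3t^2 - 8t - 4


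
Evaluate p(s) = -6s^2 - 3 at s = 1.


Using direct substitution:
  -6 * (1)^2 = -6
  0 * (1)^1 = 0
  constant: -3
Sum = -6 + 0 - 3 = -9


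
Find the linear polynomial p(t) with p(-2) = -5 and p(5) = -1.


p(t) = mt + b. Using p(-2)=-5, p(5)=-1:
m = (-5 + 1)/(-2 - 5) = -4/-7 = 4/7
b = -5 - m*(-2) = -5 + 8/7 = -27/7
p(t) = (4/7)t - (27/7)


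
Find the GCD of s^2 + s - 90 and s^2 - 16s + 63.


Factor each:
  s^2 + s - 90 = (s - 9)(s + 10)
  s^2 - 16s + 63 = (s - 9)(s - 7)
Common monic factor: s - 9


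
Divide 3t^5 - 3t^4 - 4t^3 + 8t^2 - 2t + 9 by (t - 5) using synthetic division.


Synthetic division with c = 5. Coefficients: 3, -3, -4, 8, -2, 9
Bring down 3.
  3 * 5 = 15; 15 - 3 = 12
  12 * 5 = 60; 60 - 4 = 56
  56 * 5 = 280; 280 + 8 = 288
  288 * 5 = 1440; 1440 - 2 = 1438
  1438 * 5 = 7190; 7190 + 9 = 7199
Quotient: 3t^4 + 12t^3 + 56t^2 + 288t + 1438, Remainder: 7199


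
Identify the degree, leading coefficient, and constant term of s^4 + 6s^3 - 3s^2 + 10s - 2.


Highest power of s is 4, with coefficient 1. Constant term is -2.
Degree = 4, leading coefficient = 1, constant term = -2


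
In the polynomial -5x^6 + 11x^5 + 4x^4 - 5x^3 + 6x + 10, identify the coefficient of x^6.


Read off the coefficient of x^6: -5


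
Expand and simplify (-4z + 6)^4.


Expand (-4z + 6)^4 by repeated multiplication:
  (-4z + 6)^2 = 16z^2 - 48z + 36
  (-4z + 6)^3 = -64z^3 + 288z^2 - 432z + 216
= 256z^4 - 1536z^3 + 3456z^2 - 3456z + 1296


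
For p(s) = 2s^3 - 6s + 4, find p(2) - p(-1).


p(2) = 8
p(-1) = 8
p(2) - p(-1) = 8 - 8 = 0


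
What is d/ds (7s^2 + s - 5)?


Apply the power rule term by term:
  d/ds(7s^2) = 14s
  d/ds(s) = 1
  d/ds(-5) = 0
p'(s) = 14s + 1


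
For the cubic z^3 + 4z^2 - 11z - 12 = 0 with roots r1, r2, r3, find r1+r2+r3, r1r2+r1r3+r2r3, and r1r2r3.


Monic cubic z^3+bz^2+cz+d=0: sum=-b, pairwise sum=c, product=-d.
b=4, c=-11, d=-12
r1+r2+r3 = -4
r1r2+r1r3+r2r3 = -11
r1r2r3 = 12


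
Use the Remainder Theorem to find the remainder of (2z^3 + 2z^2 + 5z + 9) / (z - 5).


By the Remainder Theorem, the remainder equals p(5):
  2*(5)^3 = 250
  2*(5)^2 = 50
  5*(5)^1 = 25
  constant: 9
Sum: 250 + 50 + 25 + 9 = 334


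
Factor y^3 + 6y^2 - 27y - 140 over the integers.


Try integer roots (divisors of -140). y=-4: p(-4)=0.
Divide out (y + 4): quotient is y^2 + 2y - 35.
Factor the quadratic: (y + 7)(y - 5)
Result: (y + 4)(y + 7)(y - 5)


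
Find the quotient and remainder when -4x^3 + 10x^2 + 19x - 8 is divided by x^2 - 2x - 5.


(-4x^3 + 10x^2 + 19x - 8) / (x^2 - 2x - 5)
Step 1: -4x * (x^2 - 2x - 5) = -4x^3 + 8x^2 + 20x; subtract.
Step 2: 2 * (x^2 - 2x - 5) = 2x^2 - 4x - 10; subtract.
Quotient: -4x + 2, Remainder: 3x + 2


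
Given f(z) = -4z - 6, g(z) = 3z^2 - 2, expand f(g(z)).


Substitute g(z) into f:
f(g(z)) = -4*(3z^2 - 2) + (-6)
Expand and combine: -12z^2 + 2


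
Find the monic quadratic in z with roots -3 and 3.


p(z) = (z + 3)(z - 3)
Expand: z^2 - 9


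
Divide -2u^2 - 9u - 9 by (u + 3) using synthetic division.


Synthetic division with c = -3. Coefficients: -2, -9, -9
Bring down -2.
  -2 * -3 = 6; 6 - 9 = -3
  -3 * -3 = 9; 9 - 9 = 0
Quotient: -2u - 3, Remainder: 0


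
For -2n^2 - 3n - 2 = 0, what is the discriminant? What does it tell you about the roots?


D = b^2 - 4ac = (-3)^2 - 4(-2)(-2) = 9 - 16 = -7
Since D < 0: two complex conjugate roots (no real roots)


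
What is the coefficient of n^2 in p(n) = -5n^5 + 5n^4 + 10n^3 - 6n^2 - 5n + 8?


Read off the coefficient of n^2: -6


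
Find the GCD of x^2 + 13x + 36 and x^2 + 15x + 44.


Factor each:
  x^2 + 13x + 36 = (x + 4)(x + 9)
  x^2 + 15x + 44 = (x + 4)(x + 11)
Common monic factor: x + 4


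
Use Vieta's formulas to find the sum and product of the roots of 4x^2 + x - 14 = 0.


For ax^2+bx+c=0: sum = -b/a, product = c/a.
a=4, b=1, c=-14
Sum = -(1)/4 = -1/4
Product = (-14)/4 = -7/2


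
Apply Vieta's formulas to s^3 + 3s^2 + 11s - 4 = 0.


Monic cubic s^3+bs^2+cs+d=0: sum=-b, pairwise sum=c, product=-d.
b=3, c=11, d=-4
r1+r2+r3 = -3
r1r2+r1r3+r2r3 = 11
r1r2r3 = 4


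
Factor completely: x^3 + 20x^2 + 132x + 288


Try integer roots (divisors of 288). x=-8: p(-8)=0.
Divide out (x + 8): quotient is x^2 + 12x + 36.
Factor the quadratic: (x + 6)(x + 6)
Result: (x + 8)(x + 6)(x + 6)


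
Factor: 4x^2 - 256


Roots satisfy r1 + r2 = -b/a = 0 and r1*r2 = c/a = -64.
So r1 = -8, r2 = 8.
4x^2 - 256 = 4(x - r1)(x - r2) = 4(x + 8)(x - 8)


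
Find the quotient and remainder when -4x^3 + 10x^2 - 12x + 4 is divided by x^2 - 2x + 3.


(-4x^3 + 10x^2 - 12x + 4) / (x^2 - 2x + 3)
Step 1: -4x * (x^2 - 2x + 3) = -4x^3 + 8x^2 - 12x; subtract.
Step 2: 2 * (x^2 - 2x + 3) = 2x^2 - 4x + 6; subtract.
Quotient: -4x + 2, Remainder: 4x - 2


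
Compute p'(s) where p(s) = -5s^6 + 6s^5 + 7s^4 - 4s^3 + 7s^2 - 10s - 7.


Apply the power rule term by term:
  d/ds(-5s^6) = -30s^5
  d/ds(6s^5) = 30s^4
  d/ds(7s^4) = 28s^3
  d/ds(-4s^3) = -12s^2
  d/ds(7s^2) = 14s
  d/ds(-10s) = -10
  d/ds(-7) = 0
p'(s) = -30s^5 + 30s^4 + 28s^3 - 12s^2 + 14s - 10


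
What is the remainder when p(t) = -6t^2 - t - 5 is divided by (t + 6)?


By the Remainder Theorem, the remainder equals p(-6):
  -6*(-6)^2 = -216
  -1*(-6)^1 = 6
  constant: -5
Sum: -216 + 6 - 5 = -215


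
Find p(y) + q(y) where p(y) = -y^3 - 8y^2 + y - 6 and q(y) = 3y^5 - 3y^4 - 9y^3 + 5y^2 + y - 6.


Align terms by degree and add:
  -y^3 - 8y^2 + y - 6
+ 3y^5 - 3y^4 - 9y^3 + 5y^2 + y - 6
= 3y^5 - 3y^4 - 10y^3 - 3y^2 + 2y - 12


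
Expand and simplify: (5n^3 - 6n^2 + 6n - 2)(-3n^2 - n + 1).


Distribute each term of the first polynomial:
  (5n^3)(-3n^2 - n + 1) = -15n^5 - 5n^4 + 5n^3
  (-6n^2)(-3n^2 - n + 1) = 18n^4 + 6n^3 - 6n^2
  (6n)(-3n^2 - n + 1) = -18n^3 - 6n^2 + 6n
  (-2)(-3n^2 - n + 1) = 6n^2 + 2n - 2
Sum: -15n^5 + 13n^4 - 7n^3 - 6n^2 + 8n - 2


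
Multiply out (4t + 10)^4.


Expand (4t + 10)^4 by repeated multiplication:
  (4t + 10)^2 = 16t^2 + 80t + 100
  (4t + 10)^3 = 64t^3 + 480t^2 + 1200t + 1000
= 256t^4 + 2560t^3 + 9600t^2 + 16000t + 10000


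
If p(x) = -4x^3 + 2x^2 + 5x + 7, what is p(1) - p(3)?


p(1) = 10
p(3) = -68
p(1) - p(3) = 10 + 68 = 78


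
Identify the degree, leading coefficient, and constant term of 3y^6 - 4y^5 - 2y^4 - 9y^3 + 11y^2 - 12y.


Highest power of y is 6, with coefficient 3. Constant term is 0.
Degree = 6, leading coefficient = 3, constant term = 0


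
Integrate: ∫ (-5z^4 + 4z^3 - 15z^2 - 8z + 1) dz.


Reverse power rule on each term:
  ∫ -5z^4 dz = -z^5
  ∫ 4z^3 dz = z^4
  ∫ -15z^2 dz = -5z^3
  ∫ -8z dz = -4z^2
  ∫ 1 dz = z
F(z) = -z^5 + z^4 - 5z^3 - 4z^2 + z + C


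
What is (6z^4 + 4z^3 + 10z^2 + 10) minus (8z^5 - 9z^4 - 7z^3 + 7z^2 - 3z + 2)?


Distribute the minus sign:
  (6z^4 + 4z^3 + 10z^2 + 10)
- (8z^5 - 9z^4 - 7z^3 + 7z^2 - 3z + 2)
Negate second polynomial: -8z^5 + 9z^4 + 7z^3 - 7z^2 + 3z - 2
Add: -8z^5 + 15z^4 + 11z^3 + 3z^2 + 3z + 8


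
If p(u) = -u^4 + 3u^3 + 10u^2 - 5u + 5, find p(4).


Using direct substitution:
  -1 * (4)^4 = -256
  3 * (4)^3 = 192
  10 * (4)^2 = 160
  -5 * (4)^1 = -20
  constant: 5
Sum = -256 + 192 + 160 - 20 + 5 = 81


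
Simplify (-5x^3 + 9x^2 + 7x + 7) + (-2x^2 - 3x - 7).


Align terms by degree and add:
  -5x^3 + 9x^2 + 7x + 7
  -2x^2 - 3x - 7
= -5x^3 + 7x^2 + 4x


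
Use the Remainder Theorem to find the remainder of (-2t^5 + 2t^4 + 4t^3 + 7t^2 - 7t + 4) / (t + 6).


By the Remainder Theorem, the remainder equals p(-6):
  -2*(-6)^5 = 15552
  2*(-6)^4 = 2592
  4*(-6)^3 = -864
  7*(-6)^2 = 252
  -7*(-6)^1 = 42
  constant: 4
Sum: 15552 + 2592 - 864 + 252 + 42 + 4 = 17578


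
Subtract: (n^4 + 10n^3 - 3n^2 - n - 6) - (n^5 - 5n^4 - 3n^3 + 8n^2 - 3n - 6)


Distribute the minus sign:
  (n^4 + 10n^3 - 3n^2 - n - 6)
- (n^5 - 5n^4 - 3n^3 + 8n^2 - 3n - 6)
Negate second polynomial: -n^5 + 5n^4 + 3n^3 - 8n^2 + 3n + 6
Add: -n^5 + 6n^4 + 13n^3 - 11n^2 + 2n


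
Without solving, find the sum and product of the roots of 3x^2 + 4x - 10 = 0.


For ax^2+bx+c=0: sum = -b/a, product = c/a.
a=3, b=4, c=-10
Sum = -(4)/3 = -4/3
Product = (-10)/3 = -10/3


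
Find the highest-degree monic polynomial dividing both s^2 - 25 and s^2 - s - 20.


Factor each:
  s^2 - 25 = (s - 5)(s + 5)
  s^2 - s - 20 = (s - 5)(s + 4)
Common monic factor: s - 5


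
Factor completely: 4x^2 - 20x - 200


Roots satisfy r1 + r2 = -b/a = 5 and r1*r2 = c/a = -50.
So r1 = 10, r2 = -5.
4x^2 - 20x - 200 = 4(x - r1)(x - r2) = 4(x - 10)(x + 5)


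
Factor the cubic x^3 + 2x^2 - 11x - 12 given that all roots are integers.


Try integer roots (divisors of -12). x=-4: p(-4)=0.
Divide out (x + 4): quotient is x^2 - 2x - 3.
Factor the quadratic: (x - 3)(x + 1)
Result: (x + 4)(x - 3)(x + 1)


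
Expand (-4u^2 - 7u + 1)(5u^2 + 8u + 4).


Distribute each term of the first polynomial:
  (-4u^2)(5u^2 + 8u + 4) = -20u^4 - 32u^3 - 16u^2
  (-7u)(5u^2 + 8u + 4) = -35u^3 - 56u^2 - 28u
  (1)(5u^2 + 8u + 4) = 5u^2 + 8u + 4
Sum: -20u^4 - 67u^3 - 67u^2 - 20u + 4


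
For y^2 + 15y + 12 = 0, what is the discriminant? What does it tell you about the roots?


D = b^2 - 4ac = (15)^2 - 4(1)(12) = 225 - 48 = 177
Since D > 0: two distinct irrational roots


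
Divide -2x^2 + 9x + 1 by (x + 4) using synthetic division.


Synthetic division with c = -4. Coefficients: -2, 9, 1
Bring down -2.
  -2 * -4 = 8; 8 + 9 = 17
  17 * -4 = -68; -68 + 1 = -67
Quotient: -2x + 17, Remainder: -67


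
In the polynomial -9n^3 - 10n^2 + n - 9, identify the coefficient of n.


Read off the coefficient of n: 1


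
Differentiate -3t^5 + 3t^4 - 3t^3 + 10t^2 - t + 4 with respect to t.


Apply the power rule term by term:
  d/dt(-3t^5) = -15t^4
  d/dt(3t^4) = 12t^3
  d/dt(-3t^3) = -9t^2
  d/dt(10t^2) = 20t
  d/dt(-t) = -1
  d/dt(4) = 0
p'(t) = -15t^4 + 12t^3 - 9t^2 + 20t - 1


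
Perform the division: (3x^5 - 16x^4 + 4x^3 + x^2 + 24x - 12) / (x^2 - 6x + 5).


(3x^5 - 16x^4 + 4x^3 + x^2 + 24x - 12) / (x^2 - 6x + 5)
Step 1: 3x^3 * (x^2 - 6x + 5) = 3x^5 - 18x^4 + 15x^3; subtract.
Step 2: 2x^2 * (x^2 - 6x + 5) = 2x^4 - 12x^3 + 10x^2; subtract.
Step 3: x * (x^2 - 6x + 5) = x^3 - 6x^2 + 5x; subtract.
Step 4: -3 * (x^2 - 6x + 5) = -3x^2 + 18x - 15; subtract.
Quotient: 3x^3 + 2x^2 + x - 3, Remainder: x + 3


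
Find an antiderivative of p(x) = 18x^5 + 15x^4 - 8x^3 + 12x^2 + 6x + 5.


Reverse power rule on each term:
  ∫ 18x^5 dx = 3x^6
  ∫ 15x^4 dx = 3x^5
  ∫ -8x^3 dx = -2x^4
  ∫ 12x^2 dx = 4x^3
  ∫ 6x dx = 3x^2
  ∫ 5 dx = 5x
F(x) = 3x^6 + 3x^5 - 2x^4 + 4x^3 + 3x^2 + 5x + C


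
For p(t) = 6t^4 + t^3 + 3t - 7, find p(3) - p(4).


p(3) = 515
p(4) = 1605
p(3) - p(4) = 515 - 1605 = -1090


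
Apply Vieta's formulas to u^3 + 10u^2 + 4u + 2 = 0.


Monic cubic u^3+bu^2+cu+d=0: sum=-b, pairwise sum=c, product=-d.
b=10, c=4, d=2
r1+r2+r3 = -10
r1r2+r1r3+r2r3 = 4
r1r2r3 = -2


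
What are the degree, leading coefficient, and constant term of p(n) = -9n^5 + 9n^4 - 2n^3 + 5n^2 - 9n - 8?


Highest power of n is 5, with coefficient -9. Constant term is -8.
Degree = 5, leading coefficient = -9, constant term = -8


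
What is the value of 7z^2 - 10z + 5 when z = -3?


Using direct substitution:
  7 * (-3)^2 = 63
  -10 * (-3)^1 = 30
  constant: 5
Sum = 63 + 30 + 5 = 98


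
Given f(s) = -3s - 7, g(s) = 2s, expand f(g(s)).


Substitute g(s) into f:
f(g(s)) = -3*(2s) + (-7)
Expand and combine: -6s - 7


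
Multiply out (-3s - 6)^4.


Expand (-3s - 6)^4 by repeated multiplication:
  (-3s - 6)^2 = 9s^2 + 36s + 36
  (-3s - 6)^3 = -27s^3 - 162s^2 - 324s - 216
= 81s^4 + 648s^3 + 1944s^2 + 2592s + 1296


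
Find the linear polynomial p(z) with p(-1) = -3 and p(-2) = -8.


p(z) = mz + b. Using p(-1)=-3, p(-2)=-8:
m = (-3 + 8)/(-1 + 2) = 5/1 = 5
b = -3 - m*(-1) = -3 + 5 = 2
p(z) = 5z + 2


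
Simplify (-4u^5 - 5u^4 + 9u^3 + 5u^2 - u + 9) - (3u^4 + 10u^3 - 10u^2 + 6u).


Distribute the minus sign:
  (-4u^5 - 5u^4 + 9u^3 + 5u^2 - u + 9)
- (3u^4 + 10u^3 - 10u^2 + 6u)
Negate second polynomial: -3u^4 - 10u^3 + 10u^2 - 6u
Add: -4u^5 - 8u^4 - u^3 + 15u^2 - 7u + 9


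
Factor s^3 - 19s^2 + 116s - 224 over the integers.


Try integer roots (divisors of -224). s=8: p(8)=0.
Divide out (s - 8): quotient is s^2 - 11s + 28.
Factor the quadratic: (s - 4)(s - 7)
Result: (s - 8)(s - 4)(s - 7)


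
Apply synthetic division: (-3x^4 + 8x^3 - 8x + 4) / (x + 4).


Synthetic division with c = -4. Coefficients: -3, 8, 0, -8, 4
Bring down -3.
  -3 * -4 = 12; 12 + 8 = 20
  20 * -4 = -80; -80 + 0 = -80
  -80 * -4 = 320; 320 - 8 = 312
  312 * -4 = -1248; -1248 + 4 = -1244
Quotient: -3x^3 + 20x^2 - 80x + 312, Remainder: -1244


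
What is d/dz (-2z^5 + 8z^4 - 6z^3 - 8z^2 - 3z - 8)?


Apply the power rule term by term:
  d/dz(-2z^5) = -10z^4
  d/dz(8z^4) = 32z^3
  d/dz(-6z^3) = -18z^2
  d/dz(-8z^2) = -16z
  d/dz(-3z) = -3
  d/dz(-8) = 0
p'(z) = -10z^4 + 32z^3 - 18z^2 - 16z - 3


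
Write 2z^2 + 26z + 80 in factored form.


Roots satisfy r1 + r2 = -b/a = -13 and r1*r2 = c/a = 40.
So r1 = -5, r2 = -8.
2z^2 + 26z + 80 = 2(z - r1)(z - r2) = 2(z + 5)(z + 8)


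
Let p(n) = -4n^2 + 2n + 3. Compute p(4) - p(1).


p(4) = -53
p(1) = 1
p(4) - p(1) = -53 - 1 = -54


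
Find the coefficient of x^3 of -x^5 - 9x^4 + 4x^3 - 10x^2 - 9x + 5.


Read off the coefficient of x^3: 4


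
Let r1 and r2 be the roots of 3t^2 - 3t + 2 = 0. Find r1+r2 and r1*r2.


For at^2+bt+c=0: sum = -b/a, product = c/a.
a=3, b=-3, c=2
Sum = -(-3)/3 = 1
Product = (2)/3 = 2/3


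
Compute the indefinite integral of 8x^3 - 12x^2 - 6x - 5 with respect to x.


Reverse power rule on each term:
  ∫ 8x^3 dx = 2x^4
  ∫ -12x^2 dx = -4x^3
  ∫ -6x dx = -3x^2
  ∫ -5 dx = -5x
F(x) = 2x^4 - 4x^3 - 3x^2 - 5x + C


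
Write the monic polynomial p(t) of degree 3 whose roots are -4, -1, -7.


p(t) = (t + 4)(t + 1)(t + 7)
Expand: t^3 + 12t^2 + 39t + 28


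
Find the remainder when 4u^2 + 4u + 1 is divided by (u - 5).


By the Remainder Theorem, the remainder equals p(5):
  4*(5)^2 = 100
  4*(5)^1 = 20
  constant: 1
Sum: 100 + 20 + 1 = 121


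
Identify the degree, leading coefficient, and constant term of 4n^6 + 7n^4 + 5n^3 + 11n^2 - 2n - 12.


Highest power of n is 6, with coefficient 4. Constant term is -12.
Degree = 6, leading coefficient = 4, constant term = -12


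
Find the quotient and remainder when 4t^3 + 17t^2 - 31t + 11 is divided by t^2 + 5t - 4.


(4t^3 + 17t^2 - 31t + 11) / (t^2 + 5t - 4)
Step 1: 4t * (t^2 + 5t - 4) = 4t^3 + 20t^2 - 16t; subtract.
Step 2: -3 * (t^2 + 5t - 4) = -3t^2 - 15t + 12; subtract.
Quotient: 4t - 3, Remainder: -1


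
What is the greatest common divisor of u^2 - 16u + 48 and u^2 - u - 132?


Factor each:
  u^2 - 16u + 48 = (u - 12)(u - 4)
  u^2 - u - 132 = (u - 12)(u + 11)
Common monic factor: u - 12


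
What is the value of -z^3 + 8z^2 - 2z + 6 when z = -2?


Using direct substitution:
  -1 * (-2)^3 = 8
  8 * (-2)^2 = 32
  -2 * (-2)^1 = 4
  constant: 6
Sum = 8 + 32 + 4 + 6 = 50


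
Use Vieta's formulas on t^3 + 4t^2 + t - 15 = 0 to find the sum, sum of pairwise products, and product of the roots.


Monic cubic t^3+bt^2+ct+d=0: sum=-b, pairwise sum=c, product=-d.
b=4, c=1, d=-15
r1+r2+r3 = -4
r1r2+r1r3+r2r3 = 1
r1r2r3 = 15


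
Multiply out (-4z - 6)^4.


Expand (-4z - 6)^4 by repeated multiplication:
  (-4z - 6)^2 = 16z^2 + 48z + 36
  (-4z - 6)^3 = -64z^3 - 288z^2 - 432z - 216
= 256z^4 + 1536z^3 + 3456z^2 + 3456z + 1296


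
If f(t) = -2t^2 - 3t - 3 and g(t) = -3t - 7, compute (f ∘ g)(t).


Substitute g(t) into f:
f(g(t)) = -2*(-3t - 7)^2 + (-3)*(-3t - 7) + (-3)
(-3t - 7)^2 = 9t^2 + 42t + 49
Expand and combine: -18t^2 - 75t - 80


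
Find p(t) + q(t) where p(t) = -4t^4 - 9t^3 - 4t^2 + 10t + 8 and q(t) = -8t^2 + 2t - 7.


Align terms by degree and add:
  -4t^4 - 9t^3 - 4t^2 + 10t + 8
  -8t^2 + 2t - 7
= -4t^4 - 9t^3 - 12t^2 + 12t + 1


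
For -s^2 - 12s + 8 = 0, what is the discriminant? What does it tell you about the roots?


D = b^2 - 4ac = (-12)^2 - 4(-1)(8) = 144 + 32 = 176
Since D > 0: two distinct irrational roots


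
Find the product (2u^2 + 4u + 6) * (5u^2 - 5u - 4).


Distribute each term of the first polynomial:
  (2u^2)(5u^2 - 5u - 4) = 10u^4 - 10u^3 - 8u^2
  (4u)(5u^2 - 5u - 4) = 20u^3 - 20u^2 - 16u
  (6)(5u^2 - 5u - 4) = 30u^2 - 30u - 24
Sum: 10u^4 + 10u^3 + 2u^2 - 46u - 24


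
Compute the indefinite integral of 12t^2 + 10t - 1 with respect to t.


Reverse power rule on each term:
  ∫ 12t^2 dt = 4t^3
  ∫ 10t dt = 5t^2
  ∫ -1 dt = -t
F(t) = 4t^3 + 5t^2 - t + C


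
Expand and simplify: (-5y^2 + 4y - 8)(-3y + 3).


Distribute each term of the first polynomial:
  (-5y^2)(-3y + 3) = 15y^3 - 15y^2
  (4y)(-3y + 3) = -12y^2 + 12y
  (-8)(-3y + 3) = 24y - 24
Sum: 15y^3 - 27y^2 + 36y - 24


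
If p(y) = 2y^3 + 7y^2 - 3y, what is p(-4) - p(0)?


p(-4) = -4
p(0) = 0
p(-4) - p(0) = -4 = -4


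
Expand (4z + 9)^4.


Expand (4z + 9)^4 by repeated multiplication:
  (4z + 9)^2 = 16z^2 + 72z + 81
  (4z + 9)^3 = 64z^3 + 432z^2 + 972z + 729
= 256z^4 + 2304z^3 + 7776z^2 + 11664z + 6561


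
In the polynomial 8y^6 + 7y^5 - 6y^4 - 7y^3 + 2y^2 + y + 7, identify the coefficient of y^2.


Read off the coefficient of y^2: 2


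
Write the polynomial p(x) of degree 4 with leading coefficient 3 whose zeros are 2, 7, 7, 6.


p(x) = 3(x - 2)(x - 7)(x - 7)(x - 6)
Expand: 3x^4 - 66x^3 + 519x^2 - 1680x + 1764


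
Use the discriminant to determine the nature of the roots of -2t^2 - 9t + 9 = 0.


D = b^2 - 4ac = (-9)^2 - 4(-2)(9) = 81 + 72 = 153
Since D > 0: two distinct irrational roots


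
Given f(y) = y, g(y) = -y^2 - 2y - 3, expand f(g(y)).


Substitute g(y) into f:
f(g(y)) = 1*(-y^2 - 2y - 3)
Expand and combine: -y^2 - 2y - 3


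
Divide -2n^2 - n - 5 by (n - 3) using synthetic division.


Synthetic division with c = 3. Coefficients: -2, -1, -5
Bring down -2.
  -2 * 3 = -6; -6 - 1 = -7
  -7 * 3 = -21; -21 - 5 = -26
Quotient: -2n - 7, Remainder: -26


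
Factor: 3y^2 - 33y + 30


Roots satisfy r1 + r2 = -b/a = 11 and r1*r2 = c/a = 10.
So r1 = 10, r2 = 1.
3y^2 - 33y + 30 = 3(y - r1)(y - r2) = 3(y - 10)(y - 1)


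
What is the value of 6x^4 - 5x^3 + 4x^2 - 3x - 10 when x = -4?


Using direct substitution:
  6 * (-4)^4 = 1536
  -5 * (-4)^3 = 320
  4 * (-4)^2 = 64
  -3 * (-4)^1 = 12
  constant: -10
Sum = 1536 + 320 + 64 + 12 - 10 = 1922


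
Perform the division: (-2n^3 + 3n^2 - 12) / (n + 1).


(-2n^3 + 3n^2 - 12) / (n + 1)
Step 1: -2n^2 * (n + 1) = -2n^3 - 2n^2; subtract.
Step 2: 5n * (n + 1) = 5n^2 + 5n; subtract.
Step 3: -5 * (n + 1) = -5n - 5; subtract.
Quotient: -2n^2 + 5n - 5, Remainder: -7


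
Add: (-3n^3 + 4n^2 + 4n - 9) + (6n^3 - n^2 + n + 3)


Align terms by degree and add:
  -3n^3 + 4n^2 + 4n - 9
+ 6n^3 - n^2 + n + 3
= 3n^3 + 3n^2 + 5n - 6


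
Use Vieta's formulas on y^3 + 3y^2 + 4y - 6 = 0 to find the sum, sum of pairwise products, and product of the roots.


Monic cubic y^3+by^2+cy+d=0: sum=-b, pairwise sum=c, product=-d.
b=3, c=4, d=-6
r1+r2+r3 = -3
r1r2+r1r3+r2r3 = 4
r1r2r3 = 6


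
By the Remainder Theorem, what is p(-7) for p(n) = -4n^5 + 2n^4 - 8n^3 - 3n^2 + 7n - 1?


By the Remainder Theorem, the remainder equals p(-7):
  -4*(-7)^5 = 67228
  2*(-7)^4 = 4802
  -8*(-7)^3 = 2744
  -3*(-7)^2 = -147
  7*(-7)^1 = -49
  constant: -1
Sum: 67228 + 4802 + 2744 - 147 - 49 - 1 = 74577


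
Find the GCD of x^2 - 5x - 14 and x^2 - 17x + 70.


Factor each:
  x^2 - 5x - 14 = (x - 7)(x + 2)
  x^2 - 17x + 70 = (x - 7)(x - 10)
Common monic factor: x - 7


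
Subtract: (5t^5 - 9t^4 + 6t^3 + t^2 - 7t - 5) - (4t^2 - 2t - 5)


Distribute the minus sign:
  (5t^5 - 9t^4 + 6t^3 + t^2 - 7t - 5)
- (4t^2 - 2t - 5)
Negate second polynomial: -4t^2 + 2t + 5
Add: 5t^5 - 9t^4 + 6t^3 - 3t^2 - 5t


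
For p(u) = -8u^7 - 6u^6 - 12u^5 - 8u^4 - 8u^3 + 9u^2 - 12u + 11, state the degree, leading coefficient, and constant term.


Highest power of u is 7, with coefficient -8. Constant term is 11.
Degree = 7, leading coefficient = -8, constant term = 11


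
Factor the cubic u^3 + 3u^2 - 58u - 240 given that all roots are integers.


Try integer roots (divisors of -240). u=-5: p(-5)=0.
Divide out (u + 5): quotient is u^2 - 2u - 48.
Factor the quadratic: (u - 8)(u + 6)
Result: (u + 5)(u - 8)(u + 6)


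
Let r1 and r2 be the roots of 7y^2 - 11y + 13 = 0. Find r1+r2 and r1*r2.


For ay^2+by+c=0: sum = -b/a, product = c/a.
a=7, b=-11, c=13
Sum = -(-11)/7 = 11/7
Product = (13)/7 = 13/7


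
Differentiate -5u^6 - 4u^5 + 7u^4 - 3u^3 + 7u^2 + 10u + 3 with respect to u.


Apply the power rule term by term:
  d/du(-5u^6) = -30u^5
  d/du(-4u^5) = -20u^4
  d/du(7u^4) = 28u^3
  d/du(-3u^3) = -9u^2
  d/du(7u^2) = 14u
  d/du(10u) = 10
  d/du(3) = 0
p'(u) = -30u^5 - 20u^4 + 28u^3 - 9u^2 + 14u + 10


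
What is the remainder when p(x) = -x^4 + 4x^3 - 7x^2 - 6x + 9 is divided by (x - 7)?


By the Remainder Theorem, the remainder equals p(7):
  -1*(7)^4 = -2401
  4*(7)^3 = 1372
  -7*(7)^2 = -343
  -6*(7)^1 = -42
  constant: 9
Sum: -2401 + 1372 - 343 - 42 + 9 = -1405


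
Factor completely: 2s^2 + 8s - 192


Roots satisfy r1 + r2 = -b/a = -4 and r1*r2 = c/a = -96.
So r1 = 8, r2 = -12.
2s^2 + 8s - 192 = 2(s - r1)(s - r2) = 2(s - 8)(s + 12)


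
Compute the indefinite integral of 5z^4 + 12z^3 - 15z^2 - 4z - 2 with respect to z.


Reverse power rule on each term:
  ∫ 5z^4 dz = z^5
  ∫ 12z^3 dz = 3z^4
  ∫ -15z^2 dz = -5z^3
  ∫ -4z dz = -2z^2
  ∫ -2 dz = -2z
F(z) = z^5 + 3z^4 - 5z^3 - 2z^2 - 2z + C


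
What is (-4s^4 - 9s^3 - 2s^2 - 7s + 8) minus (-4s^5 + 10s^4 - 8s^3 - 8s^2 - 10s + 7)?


Distribute the minus sign:
  (-4s^4 - 9s^3 - 2s^2 - 7s + 8)
- (-4s^5 + 10s^4 - 8s^3 - 8s^2 - 10s + 7)
Negate second polynomial: 4s^5 - 10s^4 + 8s^3 + 8s^2 + 10s - 7
Add: 4s^5 - 14s^4 - s^3 + 6s^2 + 3s + 1


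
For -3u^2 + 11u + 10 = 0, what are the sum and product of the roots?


For au^2+bu+c=0: sum = -b/a, product = c/a.
a=-3, b=11, c=10
Sum = -(11)/-3 = 11/3
Product = (10)/-3 = -10/3


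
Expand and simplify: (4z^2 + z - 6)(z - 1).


Distribute each term of the first polynomial:
  (4z^2)(z - 1) = 4z^3 - 4z^2
  (z)(z - 1) = z^2 - z
  (-6)(z - 1) = -6z + 6
Sum: 4z^3 - 3z^2 - 7z + 6


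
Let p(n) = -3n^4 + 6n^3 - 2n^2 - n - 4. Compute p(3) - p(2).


p(3) = -106
p(2) = -14
p(3) - p(2) = -106 + 14 = -92


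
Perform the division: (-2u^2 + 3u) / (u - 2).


(-2u^2 + 3u) / (u - 2)
Step 1: -2u * (u - 2) = -2u^2 + 4u; subtract.
Step 2: -1 * (u - 2) = -u + 2; subtract.
Quotient: -2u - 1, Remainder: -2


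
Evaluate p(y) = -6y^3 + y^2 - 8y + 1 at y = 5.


Using direct substitution:
  -6 * (5)^3 = -750
  1 * (5)^2 = 25
  -8 * (5)^1 = -40
  constant: 1
Sum = -750 + 25 - 40 + 1 = -764


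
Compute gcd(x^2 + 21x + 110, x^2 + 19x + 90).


Factor each:
  x^2 + 21x + 110 = (x + 10)(x + 11)
  x^2 + 19x + 90 = (x + 10)(x + 9)
Common monic factor: x + 10


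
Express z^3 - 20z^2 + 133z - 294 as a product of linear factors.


Try integer roots (divisors of -294). z=6: p(6)=0.
Divide out (z - 6): quotient is z^2 - 14z + 49.
Factor the quadratic: (z - 7)(z - 7)
Result: (z - 6)(z - 7)(z - 7)


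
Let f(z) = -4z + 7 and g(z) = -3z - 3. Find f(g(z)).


Substitute g(z) into f:
f(g(z)) = -4*(-3z - 3) + 7
Expand and combine: 12z + 19


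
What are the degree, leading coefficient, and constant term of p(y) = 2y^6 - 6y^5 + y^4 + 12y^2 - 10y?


Highest power of y is 6, with coefficient 2. Constant term is 0.
Degree = 6, leading coefficient = 2, constant term = 0


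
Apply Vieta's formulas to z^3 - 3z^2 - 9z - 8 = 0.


Monic cubic z^3+bz^2+cz+d=0: sum=-b, pairwise sum=c, product=-d.
b=-3, c=-9, d=-8
r1+r2+r3 = 3
r1r2+r1r3+r2r3 = -9
r1r2r3 = 8


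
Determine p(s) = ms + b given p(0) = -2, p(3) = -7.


p(s) = ms + b. Using p(0)=-2, p(3)=-7:
m = (-2 + 7)/(0 - 3) = 5/-3 = -5/3
b = -2 - m*(0) = -2 = -2
p(s) = -(5/3)s - 2


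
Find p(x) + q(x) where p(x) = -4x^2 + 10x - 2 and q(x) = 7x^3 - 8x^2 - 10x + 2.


Align terms by degree and add:
  -4x^2 + 10x - 2
+ 7x^3 - 8x^2 - 10x + 2
= 7x^3 - 12x^2


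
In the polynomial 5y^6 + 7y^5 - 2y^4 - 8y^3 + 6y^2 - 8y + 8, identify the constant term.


Read off the constant term: 8


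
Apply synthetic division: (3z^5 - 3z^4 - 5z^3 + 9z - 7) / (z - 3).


Synthetic division with c = 3. Coefficients: 3, -3, -5, 0, 9, -7
Bring down 3.
  3 * 3 = 9; 9 - 3 = 6
  6 * 3 = 18; 18 - 5 = 13
  13 * 3 = 39; 39 + 0 = 39
  39 * 3 = 117; 117 + 9 = 126
  126 * 3 = 378; 378 - 7 = 371
Quotient: 3z^4 + 6z^3 + 13z^2 + 39z + 126, Remainder: 371


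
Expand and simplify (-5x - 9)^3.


Expand (-5x - 9)^3 by repeated multiplication:
  (-5x - 9)^2 = 25x^2 + 90x + 81
= -125x^3 - 675x^2 - 1215x - 729


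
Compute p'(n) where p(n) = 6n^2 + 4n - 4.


Apply the power rule term by term:
  d/dn(6n^2) = 12n
  d/dn(4n) = 4
  d/dn(-4) = 0
p'(n) = 12n + 4


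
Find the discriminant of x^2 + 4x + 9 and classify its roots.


D = b^2 - 4ac = (4)^2 - 4(1)(9) = 16 - 36 = -20
Since D < 0: two complex conjugate roots (no real roots)


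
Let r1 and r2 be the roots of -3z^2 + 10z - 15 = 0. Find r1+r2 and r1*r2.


For az^2+bz+c=0: sum = -b/a, product = c/a.
a=-3, b=10, c=-15
Sum = -(10)/-3 = 10/3
Product = (-15)/-3 = 5


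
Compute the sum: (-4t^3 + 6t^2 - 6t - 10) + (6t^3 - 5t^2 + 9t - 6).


Align terms by degree and add:
  -4t^3 + 6t^2 - 6t - 10
+ 6t^3 - 5t^2 + 9t - 6
= 2t^3 + t^2 + 3t - 16


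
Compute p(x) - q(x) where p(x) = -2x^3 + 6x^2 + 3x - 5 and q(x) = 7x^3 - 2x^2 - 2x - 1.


Distribute the minus sign:
  (-2x^3 + 6x^2 + 3x - 5)
- (7x^3 - 2x^2 - 2x - 1)
Negate second polynomial: -7x^3 + 2x^2 + 2x + 1
Add: -9x^3 + 8x^2 + 5x - 4


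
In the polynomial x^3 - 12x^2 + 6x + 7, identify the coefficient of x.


Read off the coefficient of x: 6


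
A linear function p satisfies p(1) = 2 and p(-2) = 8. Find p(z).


p(z) = mz + b. Using p(1)=2, p(-2)=8:
m = (2 - 8)/(1 + 2) = -6/3 = -2
b = 2 - m*(1) = 2 + 2 = 4
p(z) = -2z + 4


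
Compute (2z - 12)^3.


Expand (2z - 12)^3 by repeated multiplication:
  (2z - 12)^2 = 4z^2 - 48z + 144
= 8z^3 - 144z^2 + 864z - 1728


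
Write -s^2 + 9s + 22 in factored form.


Roots satisfy r1 + r2 = -b/a = 9 and r1*r2 = c/a = -22.
So r1 = 11, r2 = -2.
-s^2 + 9s + 22 = -(s - r1)(s - r2) = -(s - 11)(s + 2)


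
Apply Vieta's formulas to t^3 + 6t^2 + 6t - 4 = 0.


Monic cubic t^3+bt^2+ct+d=0: sum=-b, pairwise sum=c, product=-d.
b=6, c=6, d=-4
r1+r2+r3 = -6
r1r2+r1r3+r2r3 = 6
r1r2r3 = 4


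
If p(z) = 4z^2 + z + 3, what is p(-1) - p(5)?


p(-1) = 6
p(5) = 108
p(-1) - p(5) = 6 - 108 = -102


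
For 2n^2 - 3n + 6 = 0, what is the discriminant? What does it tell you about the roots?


D = b^2 - 4ac = (-3)^2 - 4(2)(6) = 9 - 48 = -39
Since D < 0: two complex conjugate roots (no real roots)


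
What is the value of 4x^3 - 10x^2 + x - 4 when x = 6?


Using direct substitution:
  4 * (6)^3 = 864
  -10 * (6)^2 = -360
  1 * (6)^1 = 6
  constant: -4
Sum = 864 - 360 + 6 - 4 = 506


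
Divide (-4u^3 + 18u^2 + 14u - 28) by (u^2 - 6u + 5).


(-4u^3 + 18u^2 + 14u - 28) / (u^2 - 6u + 5)
Step 1: -4u * (u^2 - 6u + 5) = -4u^3 + 24u^2 - 20u; subtract.
Step 2: -6 * (u^2 - 6u + 5) = -6u^2 + 36u - 30; subtract.
Quotient: -4u - 6, Remainder: -2u + 2


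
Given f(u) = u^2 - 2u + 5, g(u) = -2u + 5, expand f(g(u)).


Substitute g(u) into f:
f(g(u)) = 1*(-2u + 5)^2 + (-2)*(-2u + 5) + 5
(-2u + 5)^2 = 4u^2 - 20u + 25
Expand and combine: 4u^2 - 16u + 20


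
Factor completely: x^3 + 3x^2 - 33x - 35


Try integer roots (divisors of -35). x=-1: p(-1)=0.
Divide out (x + 1): quotient is x^2 + 2x - 35.
Factor the quadratic: (x + 7)(x - 5)
Result: (x + 1)(x + 7)(x - 5)


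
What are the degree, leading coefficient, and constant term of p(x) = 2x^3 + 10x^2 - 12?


Highest power of x is 3, with coefficient 2. Constant term is -12.
Degree = 3, leading coefficient = 2, constant term = -12


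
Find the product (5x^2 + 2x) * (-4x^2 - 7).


Distribute each term of the first polynomial:
  (5x^2)(-4x^2 - 7) = -20x^4 - 35x^2
  (2x)(-4x^2 - 7) = -8x^3 - 14x
Sum: -20x^4 - 8x^3 - 35x^2 - 14x


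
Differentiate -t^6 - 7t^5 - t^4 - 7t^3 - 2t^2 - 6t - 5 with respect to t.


Apply the power rule term by term:
  d/dt(-t^6) = -6t^5
  d/dt(-7t^5) = -35t^4
  d/dt(-t^4) = -4t^3
  d/dt(-7t^3) = -21t^2
  d/dt(-2t^2) = -4t
  d/dt(-6t) = -6
  d/dt(-5) = 0
p'(t) = -6t^5 - 35t^4 - 4t^3 - 21t^2 - 4t - 6


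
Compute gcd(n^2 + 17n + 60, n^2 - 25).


Factor each:
  n^2 + 17n + 60 = (n + 5)(n + 12)
  n^2 - 25 = (n + 5)(n - 5)
Common monic factor: n + 5


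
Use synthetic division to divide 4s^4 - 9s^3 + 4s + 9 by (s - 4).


Synthetic division with c = 4. Coefficients: 4, -9, 0, 4, 9
Bring down 4.
  4 * 4 = 16; 16 - 9 = 7
  7 * 4 = 28; 28 + 0 = 28
  28 * 4 = 112; 112 + 4 = 116
  116 * 4 = 464; 464 + 9 = 473
Quotient: 4s^3 + 7s^2 + 28s + 116, Remainder: 473


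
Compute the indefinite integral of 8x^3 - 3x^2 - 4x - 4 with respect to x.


Reverse power rule on each term:
  ∫ 8x^3 dx = 2x^4
  ∫ -3x^2 dx = -x^3
  ∫ -4x dx = -2x^2
  ∫ -4 dx = -4x
F(x) = 2x^4 - x^3 - 2x^2 - 4x + C


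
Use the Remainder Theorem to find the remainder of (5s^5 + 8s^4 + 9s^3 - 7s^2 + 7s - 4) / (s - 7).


By the Remainder Theorem, the remainder equals p(7):
  5*(7)^5 = 84035
  8*(7)^4 = 19208
  9*(7)^3 = 3087
  -7*(7)^2 = -343
  7*(7)^1 = 49
  constant: -4
Sum: 84035 + 19208 + 3087 - 343 + 49 - 4 = 106032


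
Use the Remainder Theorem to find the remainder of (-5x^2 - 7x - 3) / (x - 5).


By the Remainder Theorem, the remainder equals p(5):
  -5*(5)^2 = -125
  -7*(5)^1 = -35
  constant: -3
Sum: -125 - 35 - 3 = -163


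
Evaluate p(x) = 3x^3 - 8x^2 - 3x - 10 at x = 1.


Using direct substitution:
  3 * (1)^3 = 3
  -8 * (1)^2 = -8
  -3 * (1)^1 = -3
  constant: -10
Sum = 3 - 8 - 3 - 10 = -18


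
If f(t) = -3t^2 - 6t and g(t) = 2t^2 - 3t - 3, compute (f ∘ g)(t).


Substitute g(t) into f:
f(g(t)) = -3*(2t^2 - 3t - 3)^2 + (-6)*(2t^2 - 3t - 3)
(2t^2 - 3t - 3)^2 = 4t^4 - 12t^3 - 3t^2 + 18t + 9
Expand and combine: -12t^4 + 36t^3 - 3t^2 - 36t - 9


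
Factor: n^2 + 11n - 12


Roots satisfy r1 + r2 = -b/a = -11 and r1*r2 = c/a = -12.
So r1 = -12, r2 = 1.
n^2 + 11n - 12 = (n - r1)(n - r2) = (n + 12)(n - 1)


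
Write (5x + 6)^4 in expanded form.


Expand (5x + 6)^4 by repeated multiplication:
  (5x + 6)^2 = 25x^2 + 60x + 36
  (5x + 6)^3 = 125x^3 + 450x^2 + 540x + 216
= 625x^4 + 3000x^3 + 5400x^2 + 4320x + 1296


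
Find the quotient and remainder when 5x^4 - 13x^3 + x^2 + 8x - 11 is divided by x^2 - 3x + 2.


(5x^4 - 13x^3 + x^2 + 8x - 11) / (x^2 - 3x + 2)
Step 1: 5x^2 * (x^2 - 3x + 2) = 5x^4 - 15x^3 + 10x^2; subtract.
Step 2: 2x * (x^2 - 3x + 2) = 2x^3 - 6x^2 + 4x; subtract.
Step 3: -3 * (x^2 - 3x + 2) = -3x^2 + 9x - 6; subtract.
Quotient: 5x^2 + 2x - 3, Remainder: -5x - 5


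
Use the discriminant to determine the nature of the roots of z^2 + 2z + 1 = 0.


D = b^2 - 4ac = (2)^2 - 4(1)(1) = 4 - 4 = 0
Since D = 0: one repeated real root


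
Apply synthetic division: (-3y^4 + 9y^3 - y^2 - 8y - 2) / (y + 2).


Synthetic division with c = -2. Coefficients: -3, 9, -1, -8, -2
Bring down -3.
  -3 * -2 = 6; 6 + 9 = 15
  15 * -2 = -30; -30 - 1 = -31
  -31 * -2 = 62; 62 - 8 = 54
  54 * -2 = -108; -108 - 2 = -110
Quotient: -3y^3 + 15y^2 - 31y + 54, Remainder: -110


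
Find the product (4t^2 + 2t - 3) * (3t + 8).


Distribute each term of the first polynomial:
  (4t^2)(3t + 8) = 12t^3 + 32t^2
  (2t)(3t + 8) = 6t^2 + 16t
  (-3)(3t + 8) = -9t - 24
Sum: 12t^3 + 38t^2 + 7t - 24


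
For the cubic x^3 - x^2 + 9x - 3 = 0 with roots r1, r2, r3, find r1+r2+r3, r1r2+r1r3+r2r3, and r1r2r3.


Monic cubic x^3+bx^2+cx+d=0: sum=-b, pairwise sum=c, product=-d.
b=-1, c=9, d=-3
r1+r2+r3 = 1
r1r2+r1r3+r2r3 = 9
r1r2r3 = 3


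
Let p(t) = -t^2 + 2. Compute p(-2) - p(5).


p(-2) = -2
p(5) = -23
p(-2) - p(5) = -2 + 23 = 21


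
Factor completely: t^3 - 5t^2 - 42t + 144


Try integer roots (divisors of 144). t=3: p(3)=0.
Divide out (t - 3): quotient is t^2 - 2t - 48.
Factor the quadratic: (t - 8)(t + 6)
Result: (t - 3)(t - 8)(t + 6)


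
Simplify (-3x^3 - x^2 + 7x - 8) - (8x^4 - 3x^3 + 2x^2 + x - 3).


Distribute the minus sign:
  (-3x^3 - x^2 + 7x - 8)
- (8x^4 - 3x^3 + 2x^2 + x - 3)
Negate second polynomial: -8x^4 + 3x^3 - 2x^2 - x + 3
Add: -8x^4 - 3x^2 + 6x - 5


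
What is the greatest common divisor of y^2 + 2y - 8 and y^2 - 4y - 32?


Factor each:
  y^2 + 2y - 8 = (y + 4)(y - 2)
  y^2 - 4y - 32 = (y + 4)(y - 8)
Common monic factor: y + 4


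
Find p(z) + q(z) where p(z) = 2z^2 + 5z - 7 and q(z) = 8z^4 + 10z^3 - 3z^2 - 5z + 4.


Align terms by degree and add:
  2z^2 + 5z - 7
+ 8z^4 + 10z^3 - 3z^2 - 5z + 4
= 8z^4 + 10z^3 - z^2 - 3


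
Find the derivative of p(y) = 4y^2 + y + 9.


Apply the power rule term by term:
  d/dy(4y^2) = 8y
  d/dy(y) = 1
  d/dy(9) = 0
p'(y) = 8y + 1


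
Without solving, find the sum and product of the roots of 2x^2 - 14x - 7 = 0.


For ax^2+bx+c=0: sum = -b/a, product = c/a.
a=2, b=-14, c=-7
Sum = -(-14)/2 = 7
Product = (-7)/2 = -7/2


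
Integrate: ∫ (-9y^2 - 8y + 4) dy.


Reverse power rule on each term:
  ∫ -9y^2 dy = -3y^3
  ∫ -8y dy = -4y^2
  ∫ 4 dy = 4y
F(y) = -3y^3 - 4y^2 + 4y + C


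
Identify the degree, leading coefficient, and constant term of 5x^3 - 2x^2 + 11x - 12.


Highest power of x is 3, with coefficient 5. Constant term is -12.
Degree = 3, leading coefficient = 5, constant term = -12


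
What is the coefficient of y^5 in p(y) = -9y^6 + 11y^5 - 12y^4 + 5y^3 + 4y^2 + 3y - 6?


Read off the coefficient of y^5: 11


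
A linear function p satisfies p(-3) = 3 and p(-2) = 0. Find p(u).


p(u) = mu + b. Using p(-3)=3, p(-2)=0:
m = (3)/(-3 + 2) = 3/-1 = -3
b = 3 - m*(-3) = 3 - 9 = -6
p(u) = -3u - 6


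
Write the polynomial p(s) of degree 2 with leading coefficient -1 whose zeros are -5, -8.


p(s) = -(s + 5)(s + 8)
Expand: -s^2 - 13s - 40


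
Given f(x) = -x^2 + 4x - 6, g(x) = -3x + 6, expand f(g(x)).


Substitute g(x) into f:
f(g(x)) = -1*(-3x + 6)^2 + 4*(-3x + 6) + (-6)
(-3x + 6)^2 = 9x^2 - 36x + 36
Expand and combine: -9x^2 + 24x - 18


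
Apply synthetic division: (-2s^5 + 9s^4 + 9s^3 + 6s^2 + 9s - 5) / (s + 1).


Synthetic division with c = -1. Coefficients: -2, 9, 9, 6, 9, -5
Bring down -2.
  -2 * -1 = 2; 2 + 9 = 11
  11 * -1 = -11; -11 + 9 = -2
  -2 * -1 = 2; 2 + 6 = 8
  8 * -1 = -8; -8 + 9 = 1
  1 * -1 = -1; -1 - 5 = -6
Quotient: -2s^4 + 11s^3 - 2s^2 + 8s + 1, Remainder: -6


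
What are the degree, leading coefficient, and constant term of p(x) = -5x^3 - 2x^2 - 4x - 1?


Highest power of x is 3, with coefficient -5. Constant term is -1.
Degree = 3, leading coefficient = -5, constant term = -1


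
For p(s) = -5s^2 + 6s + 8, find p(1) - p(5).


p(1) = 9
p(5) = -87
p(1) - p(5) = 9 + 87 = 96


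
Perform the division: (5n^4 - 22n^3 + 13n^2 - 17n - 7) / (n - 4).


(5n^4 - 22n^3 + 13n^2 - 17n - 7) / (n - 4)
Step 1: 5n^3 * (n - 4) = 5n^4 - 20n^3; subtract.
Step 2: -2n^2 * (n - 4) = -2n^3 + 8n^2; subtract.
Step 3: 5n * (n - 4) = 5n^2 - 20n; subtract.
Step 4: 3 * (n - 4) = 3n - 12; subtract.
Quotient: 5n^3 - 2n^2 + 5n + 3, Remainder: 5


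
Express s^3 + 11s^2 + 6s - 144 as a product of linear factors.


Try integer roots (divisors of -144). s=-6: p(-6)=0.
Divide out (s + 6): quotient is s^2 + 5s - 24.
Factor the quadratic: (s - 3)(s + 8)
Result: (s + 6)(s - 3)(s + 8)


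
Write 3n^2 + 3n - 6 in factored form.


Roots satisfy r1 + r2 = -b/a = -1 and r1*r2 = c/a = -2.
So r1 = -2, r2 = 1.
3n^2 + 3n - 6 = 3(n - r1)(n - r2) = 3(n + 2)(n - 1)


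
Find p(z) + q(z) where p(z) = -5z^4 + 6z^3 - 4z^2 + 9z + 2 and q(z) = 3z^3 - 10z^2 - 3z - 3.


Align terms by degree and add:
  -5z^4 + 6z^3 - 4z^2 + 9z + 2
+ 3z^3 - 10z^2 - 3z - 3
= -5z^4 + 9z^3 - 14z^2 + 6z - 1


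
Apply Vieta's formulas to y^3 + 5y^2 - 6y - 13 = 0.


Monic cubic y^3+by^2+cy+d=0: sum=-b, pairwise sum=c, product=-d.
b=5, c=-6, d=-13
r1+r2+r3 = -5
r1r2+r1r3+r2r3 = -6
r1r2r3 = 13


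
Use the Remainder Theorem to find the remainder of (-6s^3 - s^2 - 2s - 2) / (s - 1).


By the Remainder Theorem, the remainder equals p(1):
  -6*(1)^3 = -6
  -1*(1)^2 = -1
  -2*(1)^1 = -2
  constant: -2
Sum: -6 - 1 - 2 - 2 = -11


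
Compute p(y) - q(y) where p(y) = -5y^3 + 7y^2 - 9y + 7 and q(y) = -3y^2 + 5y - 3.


Distribute the minus sign:
  (-5y^3 + 7y^2 - 9y + 7)
- (-3y^2 + 5y - 3)
Negate second polynomial: 3y^2 - 5y + 3
Add: -5y^3 + 10y^2 - 14y + 10


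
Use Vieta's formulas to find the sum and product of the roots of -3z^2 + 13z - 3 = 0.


For az^2+bz+c=0: sum = -b/a, product = c/a.
a=-3, b=13, c=-3
Sum = -(13)/-3 = 13/3
Product = (-3)/-3 = 1


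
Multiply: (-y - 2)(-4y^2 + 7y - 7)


Distribute each term of the first polynomial:
  (-y)(-4y^2 + 7y - 7) = 4y^3 - 7y^2 + 7y
  (-2)(-4y^2 + 7y - 7) = 8y^2 - 14y + 14
Sum: 4y^3 + y^2 - 7y + 14


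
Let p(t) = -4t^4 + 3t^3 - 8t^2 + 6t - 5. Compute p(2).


Using direct substitution:
  -4 * (2)^4 = -64
  3 * (2)^3 = 24
  -8 * (2)^2 = -32
  6 * (2)^1 = 12
  constant: -5
Sum = -64 + 24 - 32 + 12 - 5 = -65


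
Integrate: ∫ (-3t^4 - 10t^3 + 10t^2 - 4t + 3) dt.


Reverse power rule on each term:
  ∫ -3t^4 dt = -(3/5)t^5
  ∫ -10t^3 dt = -(5/2)t^4
  ∫ 10t^2 dt = (10/3)t^3
  ∫ -4t dt = -2t^2
  ∫ 3 dt = 3t
F(t) = -(3/5)t^5 - (5/2)t^4 + (10/3)t^3 - 2t^2 + 3t + C
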